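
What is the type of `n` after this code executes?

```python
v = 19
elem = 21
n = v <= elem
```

Comparison operators return bool

bool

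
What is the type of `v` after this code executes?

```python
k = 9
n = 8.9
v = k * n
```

int * float returns float (9 * 8.9 = 80.1)

float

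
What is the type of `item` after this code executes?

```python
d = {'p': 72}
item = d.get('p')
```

dict.get() returns the value (int) when key is found

int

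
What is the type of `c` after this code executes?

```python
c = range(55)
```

range() returns a range object

range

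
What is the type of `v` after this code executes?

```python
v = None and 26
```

'and' returns first falsy value (None)

NoneType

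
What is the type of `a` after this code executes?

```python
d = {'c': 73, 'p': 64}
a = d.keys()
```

.keys() returns a dict_keys view object

dict_keys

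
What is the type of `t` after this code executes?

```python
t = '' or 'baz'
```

'or' returns first truthy value ('baz', which is str)

str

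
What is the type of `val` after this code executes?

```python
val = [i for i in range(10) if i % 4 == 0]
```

A list comprehension [...] produces a list

list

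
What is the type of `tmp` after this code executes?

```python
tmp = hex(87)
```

hex() returns str representation

str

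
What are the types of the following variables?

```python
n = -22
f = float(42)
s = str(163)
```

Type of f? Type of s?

f is float; s is str

float, str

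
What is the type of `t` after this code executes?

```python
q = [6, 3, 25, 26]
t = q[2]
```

Indexing a list of ints returns int (q[2] = 25)

int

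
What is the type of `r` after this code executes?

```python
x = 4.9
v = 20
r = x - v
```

float - int returns float (4.9 - 20 = -15.1)

float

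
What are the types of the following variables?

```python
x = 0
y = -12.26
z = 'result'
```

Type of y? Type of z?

y is float; z is str

float, str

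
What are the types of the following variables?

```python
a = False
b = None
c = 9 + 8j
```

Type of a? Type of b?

a is bool; b is NoneType

bool, NoneType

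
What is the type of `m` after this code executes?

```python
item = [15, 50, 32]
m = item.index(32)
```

list.index() returns int

int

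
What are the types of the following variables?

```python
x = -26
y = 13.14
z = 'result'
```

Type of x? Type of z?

x is int; z is str

int, str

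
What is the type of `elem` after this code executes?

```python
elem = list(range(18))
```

list(range(...)) returns list

list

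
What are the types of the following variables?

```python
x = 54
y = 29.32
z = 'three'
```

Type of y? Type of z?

y is float; z is str

float, str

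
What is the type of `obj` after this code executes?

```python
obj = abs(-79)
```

abs() of int returns int

int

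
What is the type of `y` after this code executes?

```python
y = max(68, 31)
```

max() of ints returns int

int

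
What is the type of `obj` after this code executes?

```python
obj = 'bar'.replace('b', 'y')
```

str.replace() returns str

str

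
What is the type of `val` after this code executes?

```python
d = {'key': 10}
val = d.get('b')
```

dict.get() returns None when key 'b' is not found and no default given

NoneType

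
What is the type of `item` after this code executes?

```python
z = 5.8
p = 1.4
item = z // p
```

float // float returns float (floor division preserves float type)

float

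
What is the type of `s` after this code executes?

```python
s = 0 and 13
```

'and' returns the first falsy value (0, which is int)

int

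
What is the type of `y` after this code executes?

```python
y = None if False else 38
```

Ternary: condition is False, else branch (38) taken → int

int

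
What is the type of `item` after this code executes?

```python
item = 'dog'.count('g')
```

str.count() returns int

int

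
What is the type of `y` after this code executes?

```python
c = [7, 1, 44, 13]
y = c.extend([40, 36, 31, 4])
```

list.extend() returns None

NoneType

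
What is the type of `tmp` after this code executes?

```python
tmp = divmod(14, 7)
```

divmod() returns a tuple (quotient, remainder)

tuple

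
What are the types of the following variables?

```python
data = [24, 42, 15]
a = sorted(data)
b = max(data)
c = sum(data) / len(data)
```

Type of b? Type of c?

max of ints returns int; int / int returns float

int, float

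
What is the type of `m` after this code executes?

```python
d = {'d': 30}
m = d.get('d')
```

dict.get() returns the value (int) when key is found

int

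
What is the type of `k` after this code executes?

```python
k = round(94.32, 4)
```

round() with ndigits arg returns float

float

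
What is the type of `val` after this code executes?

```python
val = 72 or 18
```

'or' returns the first truthy value (72, which is int)

int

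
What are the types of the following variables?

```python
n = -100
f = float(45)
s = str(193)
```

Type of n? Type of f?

n is int; f is float

int, float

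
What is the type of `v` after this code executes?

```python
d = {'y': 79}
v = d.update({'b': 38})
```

dict.update() returns None

NoneType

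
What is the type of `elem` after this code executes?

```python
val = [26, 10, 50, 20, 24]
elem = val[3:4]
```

Slicing a list always returns a list

list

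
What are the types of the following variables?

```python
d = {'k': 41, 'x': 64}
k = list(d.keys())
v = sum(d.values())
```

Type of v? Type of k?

sum of int values returns int; list(...) returns list

int, list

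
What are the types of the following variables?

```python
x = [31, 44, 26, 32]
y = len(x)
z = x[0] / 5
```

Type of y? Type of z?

len() returns int; int / int returns float

int, float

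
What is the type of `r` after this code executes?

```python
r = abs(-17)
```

abs() of int returns int

int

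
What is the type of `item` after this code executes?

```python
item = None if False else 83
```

Ternary: condition is False, else branch (83) taken → int

int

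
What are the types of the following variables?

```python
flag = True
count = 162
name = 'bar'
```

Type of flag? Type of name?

flag is bool; name is str

bool, str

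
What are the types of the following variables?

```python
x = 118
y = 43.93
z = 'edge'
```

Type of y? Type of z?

y is float; z is str

float, str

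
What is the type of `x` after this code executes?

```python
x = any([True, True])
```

any() returns bool

bool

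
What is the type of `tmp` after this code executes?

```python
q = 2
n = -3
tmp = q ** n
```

int ** negative int returns float

float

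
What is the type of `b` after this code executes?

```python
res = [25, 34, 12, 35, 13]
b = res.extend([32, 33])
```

list.extend() returns None

NoneType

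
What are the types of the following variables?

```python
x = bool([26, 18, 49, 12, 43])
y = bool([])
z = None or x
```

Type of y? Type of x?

bool() returns bool; bool() returns bool

bool, bool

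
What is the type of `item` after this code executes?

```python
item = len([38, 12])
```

len() always returns int

int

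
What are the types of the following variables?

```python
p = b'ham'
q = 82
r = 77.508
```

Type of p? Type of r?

p is bytes; r is float

bytes, float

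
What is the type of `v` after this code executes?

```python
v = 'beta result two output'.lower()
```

str.lower() returns str

str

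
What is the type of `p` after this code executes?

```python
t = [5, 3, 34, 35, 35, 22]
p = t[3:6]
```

Slicing a list always returns a list

list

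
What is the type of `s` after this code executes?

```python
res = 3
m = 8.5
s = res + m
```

int + float returns float (3 + 8.5 = 11.5)

float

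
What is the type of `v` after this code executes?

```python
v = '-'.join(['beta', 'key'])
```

str.join() returns str

str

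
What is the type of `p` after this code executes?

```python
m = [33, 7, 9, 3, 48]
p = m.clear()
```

list.clear() returns None

NoneType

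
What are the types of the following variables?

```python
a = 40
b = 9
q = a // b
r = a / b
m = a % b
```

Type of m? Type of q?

int % int returns int; int // int returns int

int, int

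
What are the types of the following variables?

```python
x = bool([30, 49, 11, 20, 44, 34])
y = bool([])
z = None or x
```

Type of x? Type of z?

bool() returns bool; None or <bool> returns the bool

bool, bool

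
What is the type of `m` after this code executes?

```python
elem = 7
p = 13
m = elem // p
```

int // int returns int (7 // 13 = 0)

int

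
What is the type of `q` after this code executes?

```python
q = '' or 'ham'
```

'or' returns first truthy value ('ham', which is str)

str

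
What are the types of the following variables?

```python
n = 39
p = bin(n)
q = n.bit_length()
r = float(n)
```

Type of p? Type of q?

bin() returns str; int.bit_length() returns int

str, int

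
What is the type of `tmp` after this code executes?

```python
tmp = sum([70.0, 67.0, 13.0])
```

sum() of floats returns float

float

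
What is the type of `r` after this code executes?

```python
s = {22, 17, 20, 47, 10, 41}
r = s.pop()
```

Popping from a set of ints returns int

int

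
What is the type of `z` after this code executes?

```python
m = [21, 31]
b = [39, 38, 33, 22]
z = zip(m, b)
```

zip() returns a zip iterator object

zip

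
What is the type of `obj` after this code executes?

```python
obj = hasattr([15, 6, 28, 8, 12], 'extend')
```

hasattr() returns bool

bool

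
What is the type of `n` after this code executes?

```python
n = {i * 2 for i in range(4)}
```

A set comprehension {expr for x in iterable} produces a set

set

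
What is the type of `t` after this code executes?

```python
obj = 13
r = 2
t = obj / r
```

int / int always returns float in Python 3 (13 / 2 = 6.5)

float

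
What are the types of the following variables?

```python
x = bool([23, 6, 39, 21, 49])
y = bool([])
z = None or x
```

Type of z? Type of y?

None or <bool> returns the bool; bool() returns bool

bool, bool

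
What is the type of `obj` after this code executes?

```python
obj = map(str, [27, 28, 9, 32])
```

map() returns a map iterator object

map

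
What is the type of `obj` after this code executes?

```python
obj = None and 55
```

'and' returns first falsy value (None)

NoneType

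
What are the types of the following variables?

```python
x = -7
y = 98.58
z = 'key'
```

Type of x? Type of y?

x is int; y is float

int, float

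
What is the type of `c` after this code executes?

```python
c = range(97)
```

range() returns a range object

range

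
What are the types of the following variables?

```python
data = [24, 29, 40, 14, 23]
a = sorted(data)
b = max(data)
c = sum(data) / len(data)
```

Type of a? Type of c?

sorted() returns list; int / int returns float

list, float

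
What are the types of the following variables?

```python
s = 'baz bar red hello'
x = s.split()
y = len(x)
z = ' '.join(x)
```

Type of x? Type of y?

str.split() returns list; len() returns int

list, int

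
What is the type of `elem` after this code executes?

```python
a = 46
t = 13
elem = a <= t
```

Comparison operators return bool

bool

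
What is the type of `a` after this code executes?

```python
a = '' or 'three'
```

'or' returns first truthy value ('three', which is str)

str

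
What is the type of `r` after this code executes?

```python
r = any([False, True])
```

any() returns bool

bool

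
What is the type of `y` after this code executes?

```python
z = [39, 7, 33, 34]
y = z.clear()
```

list.clear() returns None

NoneType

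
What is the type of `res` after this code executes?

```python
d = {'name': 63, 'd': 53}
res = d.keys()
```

.keys() returns a dict_keys view object

dict_keys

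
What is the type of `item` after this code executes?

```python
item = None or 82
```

'or' with None returns the other value (82, int)

int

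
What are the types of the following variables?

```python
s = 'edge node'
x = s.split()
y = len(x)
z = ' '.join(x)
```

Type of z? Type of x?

str.join() returns str; str.split() returns list

str, list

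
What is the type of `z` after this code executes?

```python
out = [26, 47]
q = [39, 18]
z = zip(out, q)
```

zip() returns a zip iterator object

zip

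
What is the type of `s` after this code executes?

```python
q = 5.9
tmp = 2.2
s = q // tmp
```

float // float returns float (floor division preserves float type)

float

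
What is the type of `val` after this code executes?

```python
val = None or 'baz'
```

'or' with None returns the other value ('baz', str)

str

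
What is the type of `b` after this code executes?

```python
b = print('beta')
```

print() returns None

NoneType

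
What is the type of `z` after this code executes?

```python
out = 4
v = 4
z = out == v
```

Equality comparison returns bool

bool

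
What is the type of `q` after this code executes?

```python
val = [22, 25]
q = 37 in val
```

'in' operator returns bool

bool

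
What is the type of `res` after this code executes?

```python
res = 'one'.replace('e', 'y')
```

str.replace() returns str

str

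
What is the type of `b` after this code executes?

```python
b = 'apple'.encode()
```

str.encode() returns bytes

bytes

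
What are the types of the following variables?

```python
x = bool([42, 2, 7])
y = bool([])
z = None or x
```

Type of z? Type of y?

None or <bool> returns the bool; bool() returns bool

bool, bool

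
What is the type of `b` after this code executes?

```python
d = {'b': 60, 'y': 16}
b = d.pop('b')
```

dict.pop() returns the value (int)

int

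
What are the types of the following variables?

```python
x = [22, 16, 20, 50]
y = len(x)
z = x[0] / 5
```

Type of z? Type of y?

int / int returns float; len() returns int

float, int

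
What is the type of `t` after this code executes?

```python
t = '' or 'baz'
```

'or' returns first truthy value ('baz', which is str)

str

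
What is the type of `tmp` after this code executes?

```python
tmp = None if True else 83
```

Ternary: condition is True, if branch (None) taken → NoneType

NoneType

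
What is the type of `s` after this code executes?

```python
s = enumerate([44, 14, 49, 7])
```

enumerate() returns an enumerate iterator object

enumerate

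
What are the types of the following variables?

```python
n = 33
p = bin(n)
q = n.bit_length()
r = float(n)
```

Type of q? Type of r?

int.bit_length() returns int; float() returns float

int, float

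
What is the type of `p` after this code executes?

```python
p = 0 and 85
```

'and' returns the first falsy value (0, which is int)

int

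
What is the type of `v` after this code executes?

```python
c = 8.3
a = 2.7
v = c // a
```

float // float returns float (floor division preserves float type)

float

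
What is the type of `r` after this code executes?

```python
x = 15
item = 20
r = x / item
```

int / int always returns float in Python 3 (15 / 20 = 0.75)

float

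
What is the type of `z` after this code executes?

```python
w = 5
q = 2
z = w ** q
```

int ** positive int returns int (5 ** 2 = 25)

int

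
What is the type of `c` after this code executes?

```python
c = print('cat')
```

print() returns None

NoneType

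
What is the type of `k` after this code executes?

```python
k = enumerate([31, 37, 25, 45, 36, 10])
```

enumerate() returns an enumerate iterator object

enumerate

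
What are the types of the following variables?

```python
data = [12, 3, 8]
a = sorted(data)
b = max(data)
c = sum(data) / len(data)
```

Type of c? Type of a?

int / int returns float; sorted() returns list

float, list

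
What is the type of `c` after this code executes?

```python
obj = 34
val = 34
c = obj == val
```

Equality comparison returns bool

bool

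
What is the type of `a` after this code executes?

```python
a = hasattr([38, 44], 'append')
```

hasattr() returns bool

bool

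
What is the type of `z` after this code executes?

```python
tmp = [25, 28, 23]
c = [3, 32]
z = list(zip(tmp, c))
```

list(zip(...)) returns a list of tuples

list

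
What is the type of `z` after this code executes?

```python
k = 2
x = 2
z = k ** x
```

int ** positive int returns int (2 ** 2 = 4)

int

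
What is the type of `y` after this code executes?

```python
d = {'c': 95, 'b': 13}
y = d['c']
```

Accessing dict[str, int] with key 'c' returns int value 95

int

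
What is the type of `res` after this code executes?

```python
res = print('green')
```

print() returns None

NoneType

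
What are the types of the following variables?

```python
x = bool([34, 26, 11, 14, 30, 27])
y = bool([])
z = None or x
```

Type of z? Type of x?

None or <bool> returns the bool; bool() returns bool

bool, bool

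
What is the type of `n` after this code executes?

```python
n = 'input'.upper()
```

str.upper() returns str

str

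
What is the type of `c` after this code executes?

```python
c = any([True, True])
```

any() returns bool

bool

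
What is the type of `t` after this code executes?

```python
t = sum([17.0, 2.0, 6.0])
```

sum() of floats returns float

float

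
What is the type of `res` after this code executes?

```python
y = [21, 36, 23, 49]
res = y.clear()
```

list.clear() returns None

NoneType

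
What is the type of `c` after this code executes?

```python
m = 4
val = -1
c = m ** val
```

int ** negative int returns float

float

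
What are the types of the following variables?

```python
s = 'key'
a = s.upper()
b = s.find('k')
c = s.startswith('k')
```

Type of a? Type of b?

str.upper() returns str; str.find() returns int

str, int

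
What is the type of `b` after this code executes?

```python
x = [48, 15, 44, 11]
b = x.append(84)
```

list.append() returns None (mutates in place)

NoneType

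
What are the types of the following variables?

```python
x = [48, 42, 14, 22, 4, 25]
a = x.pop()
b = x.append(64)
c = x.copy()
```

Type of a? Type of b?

list.pop() returns the element (int); list.append() returns None

int, NoneType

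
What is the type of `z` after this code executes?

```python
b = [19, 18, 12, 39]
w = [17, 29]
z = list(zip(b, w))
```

list(zip(...)) returns a list of tuples

list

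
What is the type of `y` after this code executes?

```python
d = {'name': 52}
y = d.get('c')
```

dict.get() returns None when key 'c' is not found and no default given

NoneType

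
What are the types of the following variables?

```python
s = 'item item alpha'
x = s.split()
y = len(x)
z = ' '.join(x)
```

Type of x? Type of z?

str.split() returns list; str.join() returns str

list, str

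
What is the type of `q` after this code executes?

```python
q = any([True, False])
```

any() returns bool

bool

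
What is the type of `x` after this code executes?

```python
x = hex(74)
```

hex() returns str representation

str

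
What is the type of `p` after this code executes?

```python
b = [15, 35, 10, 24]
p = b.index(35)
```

list.index() returns int

int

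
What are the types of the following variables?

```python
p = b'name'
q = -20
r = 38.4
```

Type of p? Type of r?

p is bytes; r is float

bytes, float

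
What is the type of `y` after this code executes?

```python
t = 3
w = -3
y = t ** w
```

int ** negative int returns float

float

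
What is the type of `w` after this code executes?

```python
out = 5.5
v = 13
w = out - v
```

float - int returns float (5.5 - 13 = -7.5)

float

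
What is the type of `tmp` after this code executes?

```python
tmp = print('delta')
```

print() returns None

NoneType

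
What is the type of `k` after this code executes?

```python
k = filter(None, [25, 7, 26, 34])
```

filter() returns a filter iterator object

filter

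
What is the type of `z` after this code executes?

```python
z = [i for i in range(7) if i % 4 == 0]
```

A list comprehension [...] produces a list

list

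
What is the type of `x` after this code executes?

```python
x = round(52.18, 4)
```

round() with ndigits arg returns float

float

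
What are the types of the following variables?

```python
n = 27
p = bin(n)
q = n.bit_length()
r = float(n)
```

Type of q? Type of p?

int.bit_length() returns int; bin() returns str

int, str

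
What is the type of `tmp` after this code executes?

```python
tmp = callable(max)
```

callable() returns bool

bool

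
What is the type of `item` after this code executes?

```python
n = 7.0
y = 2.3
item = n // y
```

float // float returns float (floor division preserves float type)

float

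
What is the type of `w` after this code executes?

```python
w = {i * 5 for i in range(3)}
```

A set comprehension {expr for x in iterable} produces a set

set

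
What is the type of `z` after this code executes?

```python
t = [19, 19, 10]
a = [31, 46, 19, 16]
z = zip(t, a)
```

zip() returns a zip iterator object

zip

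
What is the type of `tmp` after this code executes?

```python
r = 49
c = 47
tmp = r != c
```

Comparison operators return bool

bool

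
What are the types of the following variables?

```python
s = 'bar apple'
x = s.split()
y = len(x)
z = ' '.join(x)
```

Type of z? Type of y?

str.join() returns str; len() returns int

str, int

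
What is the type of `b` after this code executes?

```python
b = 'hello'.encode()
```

str.encode() returns bytes

bytes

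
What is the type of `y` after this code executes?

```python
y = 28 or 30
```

'or' returns the first truthy value (28, which is int)

int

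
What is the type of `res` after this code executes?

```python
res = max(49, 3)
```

max() of ints returns int

int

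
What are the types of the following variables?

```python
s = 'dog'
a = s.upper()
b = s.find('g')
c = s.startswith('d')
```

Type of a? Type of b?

str.upper() returns str; str.find() returns int

str, int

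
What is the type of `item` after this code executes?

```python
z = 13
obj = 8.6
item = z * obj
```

int * float returns float (13 * 8.6 = 111.8)

float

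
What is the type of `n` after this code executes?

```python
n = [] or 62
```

'or' returns first truthy value (62, which is int)

int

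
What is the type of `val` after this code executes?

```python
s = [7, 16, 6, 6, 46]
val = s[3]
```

Indexing a list of ints returns int (s[3] = 6)

int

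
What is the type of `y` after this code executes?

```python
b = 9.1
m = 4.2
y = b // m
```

float // float returns float (floor division preserves float type)

float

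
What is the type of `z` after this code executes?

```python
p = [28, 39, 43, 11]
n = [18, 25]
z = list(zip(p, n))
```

list(zip(...)) returns a list of tuples

list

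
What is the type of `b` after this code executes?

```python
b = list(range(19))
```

list(range(...)) returns list

list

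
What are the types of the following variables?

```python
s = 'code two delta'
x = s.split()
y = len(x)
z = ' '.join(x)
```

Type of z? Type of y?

str.join() returns str; len() returns int

str, int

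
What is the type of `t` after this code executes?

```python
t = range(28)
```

range() returns a range object

range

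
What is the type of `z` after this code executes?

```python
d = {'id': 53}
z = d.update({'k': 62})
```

dict.update() returns None

NoneType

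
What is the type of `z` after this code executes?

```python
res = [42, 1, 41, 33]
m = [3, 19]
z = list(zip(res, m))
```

list(zip(...)) returns a list of tuples

list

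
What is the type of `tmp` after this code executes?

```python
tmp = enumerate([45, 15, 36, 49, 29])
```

enumerate() returns an enumerate iterator object

enumerate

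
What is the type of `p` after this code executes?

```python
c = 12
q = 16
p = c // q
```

int // int returns int (12 // 16 = 0)

int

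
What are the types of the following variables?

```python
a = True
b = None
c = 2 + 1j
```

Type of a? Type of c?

a is bool; c is complex

bool, complex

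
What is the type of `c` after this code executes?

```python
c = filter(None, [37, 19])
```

filter() returns a filter iterator object

filter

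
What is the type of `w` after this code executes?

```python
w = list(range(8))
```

list(range(...)) returns list

list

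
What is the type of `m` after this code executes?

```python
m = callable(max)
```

callable() returns bool

bool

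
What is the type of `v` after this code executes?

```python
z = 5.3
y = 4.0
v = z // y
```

float // float returns float (floor division preserves float type)

float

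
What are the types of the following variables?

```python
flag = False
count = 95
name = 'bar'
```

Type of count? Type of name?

count is int; name is str

int, str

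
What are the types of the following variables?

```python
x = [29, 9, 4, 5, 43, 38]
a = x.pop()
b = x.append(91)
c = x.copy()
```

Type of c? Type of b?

list.copy() returns list; list.append() returns None

list, NoneType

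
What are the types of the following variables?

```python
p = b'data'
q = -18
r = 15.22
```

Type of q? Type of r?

q is int; r is float

int, float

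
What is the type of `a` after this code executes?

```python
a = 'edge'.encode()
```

str.encode() returns bytes

bytes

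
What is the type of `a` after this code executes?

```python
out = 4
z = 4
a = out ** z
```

int ** positive int returns int (4 ** 4 = 256)

int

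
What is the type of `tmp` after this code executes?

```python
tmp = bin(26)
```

bin() returns str representation

str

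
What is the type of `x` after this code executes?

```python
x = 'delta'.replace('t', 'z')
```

str.replace() returns str

str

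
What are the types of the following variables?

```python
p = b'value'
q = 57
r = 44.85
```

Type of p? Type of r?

p is bytes; r is float

bytes, float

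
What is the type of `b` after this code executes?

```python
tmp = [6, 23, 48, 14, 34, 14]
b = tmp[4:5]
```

Slicing a list always returns a list

list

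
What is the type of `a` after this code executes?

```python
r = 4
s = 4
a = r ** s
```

int ** positive int returns int (4 ** 4 = 256)

int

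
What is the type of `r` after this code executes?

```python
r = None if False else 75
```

Ternary: condition is False, else branch (75) taken → int

int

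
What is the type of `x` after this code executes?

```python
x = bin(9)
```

bin() returns str representation

str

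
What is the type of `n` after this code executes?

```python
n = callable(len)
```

callable() returns bool

bool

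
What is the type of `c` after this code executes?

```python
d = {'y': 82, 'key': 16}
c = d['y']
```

Accessing dict[str, int] with key 'y' returns int value 82

int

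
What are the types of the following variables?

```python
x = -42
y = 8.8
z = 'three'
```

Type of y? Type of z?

y is float; z is str

float, str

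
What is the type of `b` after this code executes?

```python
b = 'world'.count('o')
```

str.count() returns int

int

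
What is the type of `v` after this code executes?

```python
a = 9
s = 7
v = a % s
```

int % int returns int (9 % 7 = 2)

int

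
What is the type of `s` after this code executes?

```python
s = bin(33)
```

bin() returns str representation

str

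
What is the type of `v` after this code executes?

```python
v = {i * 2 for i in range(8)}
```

A set comprehension {expr for x in iterable} produces a set

set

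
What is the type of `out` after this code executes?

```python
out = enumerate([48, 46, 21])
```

enumerate() returns an enumerate iterator object

enumerate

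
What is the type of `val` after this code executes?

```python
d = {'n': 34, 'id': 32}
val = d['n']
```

Accessing dict[str, int] with key 'n' returns int value 34

int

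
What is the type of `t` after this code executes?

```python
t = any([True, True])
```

any() returns bool

bool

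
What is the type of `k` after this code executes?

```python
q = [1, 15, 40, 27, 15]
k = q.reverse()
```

list.reverse() returns None

NoneType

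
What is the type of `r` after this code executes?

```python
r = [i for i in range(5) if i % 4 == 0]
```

A list comprehension [...] produces a list

list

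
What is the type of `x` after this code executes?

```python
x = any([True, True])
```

any() returns bool

bool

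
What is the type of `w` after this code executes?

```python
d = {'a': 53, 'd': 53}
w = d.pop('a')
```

dict.pop() returns the value (int)

int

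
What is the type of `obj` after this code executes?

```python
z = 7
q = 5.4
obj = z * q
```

int * float returns float (7 * 5.4 = 37.8)

float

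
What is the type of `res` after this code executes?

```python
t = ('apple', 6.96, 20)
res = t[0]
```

Index 0 of tuple is 'apple' which is str

str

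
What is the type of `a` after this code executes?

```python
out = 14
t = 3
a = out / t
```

int / int always returns float in Python 3 (14 / 3 = 4.66667)

float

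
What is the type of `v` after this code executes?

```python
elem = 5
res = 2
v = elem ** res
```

int ** positive int returns int (5 ** 2 = 25)

int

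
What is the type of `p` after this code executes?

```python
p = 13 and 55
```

'and' returns the last value when all truthy (55, which is int)

int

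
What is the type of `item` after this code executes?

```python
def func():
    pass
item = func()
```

A function with no return statement returns None

NoneType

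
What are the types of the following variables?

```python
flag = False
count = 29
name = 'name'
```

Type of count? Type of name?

count is int; name is str

int, str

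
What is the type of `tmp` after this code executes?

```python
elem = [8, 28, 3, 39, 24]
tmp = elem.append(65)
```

list.append() returns None (mutates in place)

NoneType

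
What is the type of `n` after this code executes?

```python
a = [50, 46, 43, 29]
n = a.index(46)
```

list.index() returns int

int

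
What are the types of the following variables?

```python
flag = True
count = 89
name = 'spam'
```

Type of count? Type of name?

count is int; name is str

int, str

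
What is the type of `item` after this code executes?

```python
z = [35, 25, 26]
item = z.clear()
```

list.clear() returns None

NoneType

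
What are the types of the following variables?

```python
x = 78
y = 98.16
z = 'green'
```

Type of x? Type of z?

x is int; z is str

int, str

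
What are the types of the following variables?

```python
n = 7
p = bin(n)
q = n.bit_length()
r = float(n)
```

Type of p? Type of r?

bin() returns str; float() returns float

str, float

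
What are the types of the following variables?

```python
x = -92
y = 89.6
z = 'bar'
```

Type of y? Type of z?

y is float; z is str

float, str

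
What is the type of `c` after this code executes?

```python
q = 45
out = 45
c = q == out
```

Equality comparison returns bool

bool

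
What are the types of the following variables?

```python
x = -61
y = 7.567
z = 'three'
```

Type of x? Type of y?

x is int; y is float

int, float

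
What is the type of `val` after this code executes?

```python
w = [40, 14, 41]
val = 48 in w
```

'in' operator returns bool

bool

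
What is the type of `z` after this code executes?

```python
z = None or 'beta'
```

'or' with None returns the other value ('beta', str)

str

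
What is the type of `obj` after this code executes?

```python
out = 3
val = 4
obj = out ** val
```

int ** positive int returns int (3 ** 4 = 81)

int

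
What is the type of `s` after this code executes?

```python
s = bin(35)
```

bin() returns str representation

str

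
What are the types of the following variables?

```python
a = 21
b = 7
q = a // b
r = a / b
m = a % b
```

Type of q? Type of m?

int // int returns int; int % int returns int

int, int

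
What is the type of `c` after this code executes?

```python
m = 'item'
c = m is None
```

'is' comparison returns bool

bool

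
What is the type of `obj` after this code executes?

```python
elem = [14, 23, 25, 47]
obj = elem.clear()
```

list.clear() returns None

NoneType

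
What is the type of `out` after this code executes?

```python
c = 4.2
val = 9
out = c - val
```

float - int returns float (4.2 - 9 = -4.8)

float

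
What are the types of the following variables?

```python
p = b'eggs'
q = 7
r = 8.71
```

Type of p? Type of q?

p is bytes; q is int

bytes, int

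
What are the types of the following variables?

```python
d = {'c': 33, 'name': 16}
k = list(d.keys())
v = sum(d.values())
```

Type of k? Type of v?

list(...) returns list; sum of int values returns int

list, int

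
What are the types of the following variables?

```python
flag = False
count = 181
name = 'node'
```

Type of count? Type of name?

count is int; name is str

int, str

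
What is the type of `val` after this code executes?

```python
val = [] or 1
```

'or' returns first truthy value (1, which is int)

int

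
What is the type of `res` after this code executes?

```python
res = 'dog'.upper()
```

str.upper() returns str

str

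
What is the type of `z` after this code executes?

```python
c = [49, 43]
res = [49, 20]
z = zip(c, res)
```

zip() returns a zip iterator object

zip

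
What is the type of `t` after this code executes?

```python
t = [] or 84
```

'or' returns first truthy value (84, which is int)

int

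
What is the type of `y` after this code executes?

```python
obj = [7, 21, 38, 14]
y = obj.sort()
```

list.sort() returns None (sorts in place)

NoneType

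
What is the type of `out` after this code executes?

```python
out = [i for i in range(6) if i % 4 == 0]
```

A list comprehension [...] produces a list

list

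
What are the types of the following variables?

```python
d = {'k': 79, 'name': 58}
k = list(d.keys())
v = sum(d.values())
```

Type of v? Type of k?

sum of int values returns int; list(...) returns list

int, list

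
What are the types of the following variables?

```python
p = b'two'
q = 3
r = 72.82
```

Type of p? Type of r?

p is bytes; r is float

bytes, float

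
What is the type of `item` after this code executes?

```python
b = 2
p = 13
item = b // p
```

int // int returns int (2 // 13 = 0)

int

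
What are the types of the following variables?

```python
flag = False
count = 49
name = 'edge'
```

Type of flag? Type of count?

flag is bool; count is int

bool, int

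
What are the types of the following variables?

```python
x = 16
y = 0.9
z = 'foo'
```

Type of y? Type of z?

y is float; z is str

float, str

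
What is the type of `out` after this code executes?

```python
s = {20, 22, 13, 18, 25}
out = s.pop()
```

Popping from a set of ints returns int

int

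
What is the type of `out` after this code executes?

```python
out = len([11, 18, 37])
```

len() always returns int

int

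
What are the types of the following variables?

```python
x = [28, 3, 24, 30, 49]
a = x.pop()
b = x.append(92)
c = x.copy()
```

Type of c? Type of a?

list.copy() returns list; list.pop() returns the element (int)

list, int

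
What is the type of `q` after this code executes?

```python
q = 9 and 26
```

'and' returns the last value when all truthy (26, which is int)

int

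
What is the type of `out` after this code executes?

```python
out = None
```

None has type NoneType

NoneType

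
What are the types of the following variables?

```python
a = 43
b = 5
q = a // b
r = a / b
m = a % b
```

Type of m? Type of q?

int % int returns int; int // int returns int

int, int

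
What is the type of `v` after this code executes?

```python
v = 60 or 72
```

'or' returns the first truthy value (60, which is int)

int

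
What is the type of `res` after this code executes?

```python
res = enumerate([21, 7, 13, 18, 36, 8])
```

enumerate() returns an enumerate iterator object

enumerate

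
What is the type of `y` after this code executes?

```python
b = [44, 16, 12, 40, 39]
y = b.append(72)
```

list.append() returns None (mutates in place)

NoneType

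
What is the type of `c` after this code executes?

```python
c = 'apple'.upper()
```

str.upper() returns str

str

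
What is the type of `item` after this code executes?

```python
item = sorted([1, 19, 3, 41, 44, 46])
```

sorted() always returns list

list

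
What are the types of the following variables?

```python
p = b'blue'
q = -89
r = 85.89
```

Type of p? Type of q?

p is bytes; q is int

bytes, int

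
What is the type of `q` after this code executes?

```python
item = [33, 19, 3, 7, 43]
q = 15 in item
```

'in' operator returns bool

bool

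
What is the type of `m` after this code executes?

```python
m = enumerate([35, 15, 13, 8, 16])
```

enumerate() returns an enumerate iterator object

enumerate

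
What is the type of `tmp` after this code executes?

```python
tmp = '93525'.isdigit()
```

str.isdigit() returns bool

bool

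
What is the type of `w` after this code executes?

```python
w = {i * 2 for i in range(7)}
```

A set comprehension {expr for x in iterable} produces a set

set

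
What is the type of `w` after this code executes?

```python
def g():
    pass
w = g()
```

A function with no return statement returns None

NoneType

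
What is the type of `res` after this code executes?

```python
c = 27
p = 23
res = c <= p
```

Comparison operators return bool

bool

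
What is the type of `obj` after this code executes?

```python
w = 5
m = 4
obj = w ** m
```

int ** positive int returns int (5 ** 4 = 625)

int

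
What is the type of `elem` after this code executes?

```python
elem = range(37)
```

range() returns a range object

range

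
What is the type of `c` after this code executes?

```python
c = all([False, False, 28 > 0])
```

all() returns bool

bool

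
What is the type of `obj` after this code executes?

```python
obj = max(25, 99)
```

max() of ints returns int

int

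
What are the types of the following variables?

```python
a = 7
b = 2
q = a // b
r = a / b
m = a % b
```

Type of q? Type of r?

int // int returns int; int / int returns float

int, float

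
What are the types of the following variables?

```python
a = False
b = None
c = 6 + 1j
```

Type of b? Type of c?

b is NoneType; c is complex

NoneType, complex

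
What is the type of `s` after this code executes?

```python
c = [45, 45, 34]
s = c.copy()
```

list.copy() returns list

list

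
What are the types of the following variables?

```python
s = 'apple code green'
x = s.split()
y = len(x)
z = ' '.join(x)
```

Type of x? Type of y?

str.split() returns list; len() returns int

list, int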